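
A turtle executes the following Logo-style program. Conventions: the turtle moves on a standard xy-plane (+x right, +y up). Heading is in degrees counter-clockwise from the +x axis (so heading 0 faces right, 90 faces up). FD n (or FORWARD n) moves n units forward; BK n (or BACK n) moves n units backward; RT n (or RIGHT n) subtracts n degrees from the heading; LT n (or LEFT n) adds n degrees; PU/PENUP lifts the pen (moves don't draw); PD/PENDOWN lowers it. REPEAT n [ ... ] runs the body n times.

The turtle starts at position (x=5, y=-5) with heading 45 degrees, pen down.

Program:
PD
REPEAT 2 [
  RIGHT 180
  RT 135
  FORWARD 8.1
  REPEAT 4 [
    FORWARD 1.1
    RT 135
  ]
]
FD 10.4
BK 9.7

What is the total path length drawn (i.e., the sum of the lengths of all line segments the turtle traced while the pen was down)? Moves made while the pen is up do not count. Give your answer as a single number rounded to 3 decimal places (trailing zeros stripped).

Executing turtle program step by step:
Start: pos=(5,-5), heading=45, pen down
PD: pen down
REPEAT 2 [
  -- iteration 1/2 --
  RT 180: heading 45 -> 225
  RT 135: heading 225 -> 90
  FD 8.1: (5,-5) -> (5,3.1) [heading=90, draw]
  REPEAT 4 [
    -- iteration 1/4 --
    FD 1.1: (5,3.1) -> (5,4.2) [heading=90, draw]
    RT 135: heading 90 -> 315
    -- iteration 2/4 --
    FD 1.1: (5,4.2) -> (5.778,3.422) [heading=315, draw]
    RT 135: heading 315 -> 180
    -- iteration 3/4 --
    FD 1.1: (5.778,3.422) -> (4.678,3.422) [heading=180, draw]
    RT 135: heading 180 -> 45
    -- iteration 4/4 --
    FD 1.1: (4.678,3.422) -> (5.456,4.2) [heading=45, draw]
    RT 135: heading 45 -> 270
  ]
  -- iteration 2/2 --
  RT 180: heading 270 -> 90
  RT 135: heading 90 -> 315
  FD 8.1: (5.456,4.2) -> (11.183,-1.528) [heading=315, draw]
  REPEAT 4 [
    -- iteration 1/4 --
    FD 1.1: (11.183,-1.528) -> (11.961,-2.305) [heading=315, draw]
    RT 135: heading 315 -> 180
    -- iteration 2/4 --
    FD 1.1: (11.961,-2.305) -> (10.861,-2.305) [heading=180, draw]
    RT 135: heading 180 -> 45
    -- iteration 3/4 --
    FD 1.1: (10.861,-2.305) -> (11.639,-1.528) [heading=45, draw]
    RT 135: heading 45 -> 270
    -- iteration 4/4 --
    FD 1.1: (11.639,-1.528) -> (11.639,-2.628) [heading=270, draw]
    RT 135: heading 270 -> 135
  ]
]
FD 10.4: (11.639,-2.628) -> (4.285,4.726) [heading=135, draw]
BK 9.7: (4.285,4.726) -> (11.144,-2.133) [heading=135, draw]
Final: pos=(11.144,-2.133), heading=135, 12 segment(s) drawn

Segment lengths:
  seg 1: (5,-5) -> (5,3.1), length = 8.1
  seg 2: (5,3.1) -> (5,4.2), length = 1.1
  seg 3: (5,4.2) -> (5.778,3.422), length = 1.1
  seg 4: (5.778,3.422) -> (4.678,3.422), length = 1.1
  seg 5: (4.678,3.422) -> (5.456,4.2), length = 1.1
  seg 6: (5.456,4.2) -> (11.183,-1.528), length = 8.1
  seg 7: (11.183,-1.528) -> (11.961,-2.305), length = 1.1
  seg 8: (11.961,-2.305) -> (10.861,-2.305), length = 1.1
  seg 9: (10.861,-2.305) -> (11.639,-1.528), length = 1.1
  seg 10: (11.639,-1.528) -> (11.639,-2.628), length = 1.1
  seg 11: (11.639,-2.628) -> (4.285,4.726), length = 10.4
  seg 12: (4.285,4.726) -> (11.144,-2.133), length = 9.7
Total = 45.1

Answer: 45.1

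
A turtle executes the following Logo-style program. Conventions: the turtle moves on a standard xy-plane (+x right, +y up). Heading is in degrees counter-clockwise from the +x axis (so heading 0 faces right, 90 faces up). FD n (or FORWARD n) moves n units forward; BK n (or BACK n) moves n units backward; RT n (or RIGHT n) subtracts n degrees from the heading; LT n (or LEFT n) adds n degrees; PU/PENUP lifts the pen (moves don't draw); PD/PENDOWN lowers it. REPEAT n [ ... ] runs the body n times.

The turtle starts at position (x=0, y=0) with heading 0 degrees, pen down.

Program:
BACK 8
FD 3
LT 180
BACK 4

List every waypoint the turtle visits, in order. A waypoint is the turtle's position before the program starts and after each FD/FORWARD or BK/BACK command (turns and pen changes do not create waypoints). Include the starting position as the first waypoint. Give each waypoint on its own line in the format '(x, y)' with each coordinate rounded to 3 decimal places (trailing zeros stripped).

Executing turtle program step by step:
Start: pos=(0,0), heading=0, pen down
BK 8: (0,0) -> (-8,0) [heading=0, draw]
FD 3: (-8,0) -> (-5,0) [heading=0, draw]
LT 180: heading 0 -> 180
BK 4: (-5,0) -> (-1,0) [heading=180, draw]
Final: pos=(-1,0), heading=180, 3 segment(s) drawn
Waypoints (4 total):
(0, 0)
(-8, 0)
(-5, 0)
(-1, 0)

Answer: (0, 0)
(-8, 0)
(-5, 0)
(-1, 0)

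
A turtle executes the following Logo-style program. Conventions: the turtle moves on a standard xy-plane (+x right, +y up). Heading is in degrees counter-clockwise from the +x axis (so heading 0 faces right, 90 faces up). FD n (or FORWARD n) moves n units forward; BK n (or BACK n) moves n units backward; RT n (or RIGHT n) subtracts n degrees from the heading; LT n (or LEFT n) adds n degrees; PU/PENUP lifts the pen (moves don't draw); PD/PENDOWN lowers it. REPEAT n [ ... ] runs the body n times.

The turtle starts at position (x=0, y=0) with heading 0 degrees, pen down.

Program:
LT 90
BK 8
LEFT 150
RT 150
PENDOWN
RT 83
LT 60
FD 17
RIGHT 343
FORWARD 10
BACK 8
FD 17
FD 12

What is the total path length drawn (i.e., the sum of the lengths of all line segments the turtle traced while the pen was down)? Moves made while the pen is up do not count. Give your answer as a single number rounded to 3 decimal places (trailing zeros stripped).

Executing turtle program step by step:
Start: pos=(0,0), heading=0, pen down
LT 90: heading 0 -> 90
BK 8: (0,0) -> (0,-8) [heading=90, draw]
LT 150: heading 90 -> 240
RT 150: heading 240 -> 90
PD: pen down
RT 83: heading 90 -> 7
LT 60: heading 7 -> 67
FD 17: (0,-8) -> (6.642,7.649) [heading=67, draw]
RT 343: heading 67 -> 84
FD 10: (6.642,7.649) -> (7.688,17.594) [heading=84, draw]
BK 8: (7.688,17.594) -> (6.851,9.638) [heading=84, draw]
FD 17: (6.851,9.638) -> (8.628,26.544) [heading=84, draw]
FD 12: (8.628,26.544) -> (9.883,38.479) [heading=84, draw]
Final: pos=(9.883,38.479), heading=84, 6 segment(s) drawn

Segment lengths:
  seg 1: (0,0) -> (0,-8), length = 8
  seg 2: (0,-8) -> (6.642,7.649), length = 17
  seg 3: (6.642,7.649) -> (7.688,17.594), length = 10
  seg 4: (7.688,17.594) -> (6.851,9.638), length = 8
  seg 5: (6.851,9.638) -> (8.628,26.544), length = 17
  seg 6: (8.628,26.544) -> (9.883,38.479), length = 12
Total = 72

Answer: 72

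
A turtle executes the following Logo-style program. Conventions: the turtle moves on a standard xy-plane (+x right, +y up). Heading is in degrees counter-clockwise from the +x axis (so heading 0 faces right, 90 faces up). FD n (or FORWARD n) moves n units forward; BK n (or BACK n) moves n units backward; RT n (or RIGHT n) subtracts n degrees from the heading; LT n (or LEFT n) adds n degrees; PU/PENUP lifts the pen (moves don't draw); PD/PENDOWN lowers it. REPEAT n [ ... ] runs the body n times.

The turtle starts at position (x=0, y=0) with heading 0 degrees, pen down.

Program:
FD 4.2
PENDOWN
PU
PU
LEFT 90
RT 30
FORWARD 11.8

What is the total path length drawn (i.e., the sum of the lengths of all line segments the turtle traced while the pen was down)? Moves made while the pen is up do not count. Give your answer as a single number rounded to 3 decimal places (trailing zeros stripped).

Answer: 4.2

Derivation:
Executing turtle program step by step:
Start: pos=(0,0), heading=0, pen down
FD 4.2: (0,0) -> (4.2,0) [heading=0, draw]
PD: pen down
PU: pen up
PU: pen up
LT 90: heading 0 -> 90
RT 30: heading 90 -> 60
FD 11.8: (4.2,0) -> (10.1,10.219) [heading=60, move]
Final: pos=(10.1,10.219), heading=60, 1 segment(s) drawn

Segment lengths:
  seg 1: (0,0) -> (4.2,0), length = 4.2
Total = 4.2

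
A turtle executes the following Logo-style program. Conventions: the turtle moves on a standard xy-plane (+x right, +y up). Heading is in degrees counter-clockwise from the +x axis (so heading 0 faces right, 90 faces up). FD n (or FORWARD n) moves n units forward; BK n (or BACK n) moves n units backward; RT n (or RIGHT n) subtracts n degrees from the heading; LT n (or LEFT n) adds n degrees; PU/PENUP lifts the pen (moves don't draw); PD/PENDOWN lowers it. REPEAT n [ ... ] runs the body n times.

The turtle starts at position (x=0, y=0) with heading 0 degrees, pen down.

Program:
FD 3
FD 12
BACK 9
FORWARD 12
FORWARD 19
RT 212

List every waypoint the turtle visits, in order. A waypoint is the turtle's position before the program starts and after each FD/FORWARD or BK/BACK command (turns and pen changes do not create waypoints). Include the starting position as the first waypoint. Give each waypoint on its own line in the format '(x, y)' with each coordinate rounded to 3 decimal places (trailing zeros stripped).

Executing turtle program step by step:
Start: pos=(0,0), heading=0, pen down
FD 3: (0,0) -> (3,0) [heading=0, draw]
FD 12: (3,0) -> (15,0) [heading=0, draw]
BK 9: (15,0) -> (6,0) [heading=0, draw]
FD 12: (6,0) -> (18,0) [heading=0, draw]
FD 19: (18,0) -> (37,0) [heading=0, draw]
RT 212: heading 0 -> 148
Final: pos=(37,0), heading=148, 5 segment(s) drawn
Waypoints (6 total):
(0, 0)
(3, 0)
(15, 0)
(6, 0)
(18, 0)
(37, 0)

Answer: (0, 0)
(3, 0)
(15, 0)
(6, 0)
(18, 0)
(37, 0)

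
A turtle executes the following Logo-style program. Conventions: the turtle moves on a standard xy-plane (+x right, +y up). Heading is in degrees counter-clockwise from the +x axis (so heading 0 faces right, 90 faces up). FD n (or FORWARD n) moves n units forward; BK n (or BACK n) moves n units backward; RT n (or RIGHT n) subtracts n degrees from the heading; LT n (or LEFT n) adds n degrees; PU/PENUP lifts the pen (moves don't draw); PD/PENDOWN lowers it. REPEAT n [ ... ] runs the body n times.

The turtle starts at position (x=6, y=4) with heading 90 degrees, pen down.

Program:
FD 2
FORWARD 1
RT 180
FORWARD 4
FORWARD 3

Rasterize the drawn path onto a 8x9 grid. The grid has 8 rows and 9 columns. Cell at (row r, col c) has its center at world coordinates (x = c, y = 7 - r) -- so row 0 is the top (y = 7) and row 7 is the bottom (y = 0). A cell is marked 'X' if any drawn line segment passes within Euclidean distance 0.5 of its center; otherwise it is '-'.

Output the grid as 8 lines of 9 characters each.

Segment 0: (6,4) -> (6,6)
Segment 1: (6,6) -> (6,7)
Segment 2: (6,7) -> (6,3)
Segment 3: (6,3) -> (6,0)

Answer: ------X--
------X--
------X--
------X--
------X--
------X--
------X--
------X--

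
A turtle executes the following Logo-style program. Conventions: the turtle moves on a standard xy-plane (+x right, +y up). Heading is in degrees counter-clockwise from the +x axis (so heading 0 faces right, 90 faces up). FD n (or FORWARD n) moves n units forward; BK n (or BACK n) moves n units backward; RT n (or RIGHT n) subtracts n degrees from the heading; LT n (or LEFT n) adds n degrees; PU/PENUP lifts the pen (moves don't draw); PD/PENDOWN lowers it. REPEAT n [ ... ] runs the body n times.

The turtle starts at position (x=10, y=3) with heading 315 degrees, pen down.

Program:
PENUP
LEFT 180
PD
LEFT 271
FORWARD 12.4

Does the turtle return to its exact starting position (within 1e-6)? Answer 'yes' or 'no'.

Executing turtle program step by step:
Start: pos=(10,3), heading=315, pen down
PU: pen up
LT 180: heading 315 -> 135
PD: pen down
LT 271: heading 135 -> 46
FD 12.4: (10,3) -> (18.614,11.92) [heading=46, draw]
Final: pos=(18.614,11.92), heading=46, 1 segment(s) drawn

Start position: (10, 3)
Final position: (18.614, 11.92)
Distance = 12.4; >= 1e-6 -> NOT closed

Answer: no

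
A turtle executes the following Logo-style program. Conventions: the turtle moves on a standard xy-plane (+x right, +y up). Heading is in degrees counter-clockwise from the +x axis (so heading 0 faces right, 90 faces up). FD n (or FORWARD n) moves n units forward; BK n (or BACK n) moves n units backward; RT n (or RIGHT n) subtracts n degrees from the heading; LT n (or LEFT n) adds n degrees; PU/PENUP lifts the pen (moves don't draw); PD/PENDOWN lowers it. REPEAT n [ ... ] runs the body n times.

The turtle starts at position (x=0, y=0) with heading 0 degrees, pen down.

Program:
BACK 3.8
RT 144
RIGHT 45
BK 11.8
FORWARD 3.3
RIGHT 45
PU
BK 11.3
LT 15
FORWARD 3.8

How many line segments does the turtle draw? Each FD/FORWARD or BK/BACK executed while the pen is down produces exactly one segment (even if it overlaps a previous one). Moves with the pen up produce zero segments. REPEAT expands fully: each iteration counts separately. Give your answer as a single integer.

Executing turtle program step by step:
Start: pos=(0,0), heading=0, pen down
BK 3.8: (0,0) -> (-3.8,0) [heading=0, draw]
RT 144: heading 0 -> 216
RT 45: heading 216 -> 171
BK 11.8: (-3.8,0) -> (7.855,-1.846) [heading=171, draw]
FD 3.3: (7.855,-1.846) -> (4.595,-1.33) [heading=171, draw]
RT 45: heading 171 -> 126
PU: pen up
BK 11.3: (4.595,-1.33) -> (11.237,-10.472) [heading=126, move]
LT 15: heading 126 -> 141
FD 3.8: (11.237,-10.472) -> (8.284,-8.08) [heading=141, move]
Final: pos=(8.284,-8.08), heading=141, 3 segment(s) drawn
Segments drawn: 3

Answer: 3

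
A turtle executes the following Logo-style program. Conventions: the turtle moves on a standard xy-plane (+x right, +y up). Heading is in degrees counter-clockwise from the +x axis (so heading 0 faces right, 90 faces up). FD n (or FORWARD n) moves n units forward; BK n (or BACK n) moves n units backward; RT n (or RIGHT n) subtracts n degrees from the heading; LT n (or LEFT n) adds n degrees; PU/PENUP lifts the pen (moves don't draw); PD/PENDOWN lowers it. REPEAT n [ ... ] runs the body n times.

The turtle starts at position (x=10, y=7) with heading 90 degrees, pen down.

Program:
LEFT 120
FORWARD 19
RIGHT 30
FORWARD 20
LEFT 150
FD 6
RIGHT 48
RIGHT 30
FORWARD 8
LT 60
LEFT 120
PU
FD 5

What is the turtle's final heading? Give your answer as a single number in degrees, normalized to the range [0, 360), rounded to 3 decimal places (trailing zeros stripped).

Executing turtle program step by step:
Start: pos=(10,7), heading=90, pen down
LT 120: heading 90 -> 210
FD 19: (10,7) -> (-6.454,-2.5) [heading=210, draw]
RT 30: heading 210 -> 180
FD 20: (-6.454,-2.5) -> (-26.454,-2.5) [heading=180, draw]
LT 150: heading 180 -> 330
FD 6: (-26.454,-2.5) -> (-21.258,-5.5) [heading=330, draw]
RT 48: heading 330 -> 282
RT 30: heading 282 -> 252
FD 8: (-21.258,-5.5) -> (-23.73,-13.108) [heading=252, draw]
LT 60: heading 252 -> 312
LT 120: heading 312 -> 72
PU: pen up
FD 5: (-23.73,-13.108) -> (-22.185,-8.353) [heading=72, move]
Final: pos=(-22.185,-8.353), heading=72, 4 segment(s) drawn

Answer: 72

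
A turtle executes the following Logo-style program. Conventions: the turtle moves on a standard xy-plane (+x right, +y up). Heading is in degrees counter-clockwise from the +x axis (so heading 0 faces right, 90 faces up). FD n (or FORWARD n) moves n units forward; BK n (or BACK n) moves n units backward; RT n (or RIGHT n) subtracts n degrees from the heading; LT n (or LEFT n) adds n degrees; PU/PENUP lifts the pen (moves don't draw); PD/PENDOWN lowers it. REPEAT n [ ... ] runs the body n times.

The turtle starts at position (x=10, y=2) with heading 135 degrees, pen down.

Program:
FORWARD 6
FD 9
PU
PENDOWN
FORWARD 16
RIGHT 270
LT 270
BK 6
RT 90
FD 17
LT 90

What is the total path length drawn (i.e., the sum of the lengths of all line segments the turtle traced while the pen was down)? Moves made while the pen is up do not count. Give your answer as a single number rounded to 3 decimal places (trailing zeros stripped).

Answer: 54

Derivation:
Executing turtle program step by step:
Start: pos=(10,2), heading=135, pen down
FD 6: (10,2) -> (5.757,6.243) [heading=135, draw]
FD 9: (5.757,6.243) -> (-0.607,12.607) [heading=135, draw]
PU: pen up
PD: pen down
FD 16: (-0.607,12.607) -> (-11.92,23.92) [heading=135, draw]
RT 270: heading 135 -> 225
LT 270: heading 225 -> 135
BK 6: (-11.92,23.92) -> (-7.678,19.678) [heading=135, draw]
RT 90: heading 135 -> 45
FD 17: (-7.678,19.678) -> (4.343,31.698) [heading=45, draw]
LT 90: heading 45 -> 135
Final: pos=(4.343,31.698), heading=135, 5 segment(s) drawn

Segment lengths:
  seg 1: (10,2) -> (5.757,6.243), length = 6
  seg 2: (5.757,6.243) -> (-0.607,12.607), length = 9
  seg 3: (-0.607,12.607) -> (-11.92,23.92), length = 16
  seg 4: (-11.92,23.92) -> (-7.678,19.678), length = 6
  seg 5: (-7.678,19.678) -> (4.343,31.698), length = 17
Total = 54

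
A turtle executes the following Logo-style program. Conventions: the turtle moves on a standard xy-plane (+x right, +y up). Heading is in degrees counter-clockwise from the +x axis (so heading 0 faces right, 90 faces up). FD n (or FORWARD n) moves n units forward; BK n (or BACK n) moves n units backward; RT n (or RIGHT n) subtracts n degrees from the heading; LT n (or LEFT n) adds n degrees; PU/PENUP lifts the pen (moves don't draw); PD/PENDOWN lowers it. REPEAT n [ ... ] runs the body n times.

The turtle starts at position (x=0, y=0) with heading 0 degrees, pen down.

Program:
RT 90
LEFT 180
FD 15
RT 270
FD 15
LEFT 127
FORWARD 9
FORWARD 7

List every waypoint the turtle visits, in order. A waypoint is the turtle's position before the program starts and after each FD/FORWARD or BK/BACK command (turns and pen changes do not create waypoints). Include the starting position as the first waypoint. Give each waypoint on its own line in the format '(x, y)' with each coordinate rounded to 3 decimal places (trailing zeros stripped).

Answer: (0, 0)
(0, 15)
(-15, 15)
(-9.584, 7.812)
(-5.371, 2.222)

Derivation:
Executing turtle program step by step:
Start: pos=(0,0), heading=0, pen down
RT 90: heading 0 -> 270
LT 180: heading 270 -> 90
FD 15: (0,0) -> (0,15) [heading=90, draw]
RT 270: heading 90 -> 180
FD 15: (0,15) -> (-15,15) [heading=180, draw]
LT 127: heading 180 -> 307
FD 9: (-15,15) -> (-9.584,7.812) [heading=307, draw]
FD 7: (-9.584,7.812) -> (-5.371,2.222) [heading=307, draw]
Final: pos=(-5.371,2.222), heading=307, 4 segment(s) drawn
Waypoints (5 total):
(0, 0)
(0, 15)
(-15, 15)
(-9.584, 7.812)
(-5.371, 2.222)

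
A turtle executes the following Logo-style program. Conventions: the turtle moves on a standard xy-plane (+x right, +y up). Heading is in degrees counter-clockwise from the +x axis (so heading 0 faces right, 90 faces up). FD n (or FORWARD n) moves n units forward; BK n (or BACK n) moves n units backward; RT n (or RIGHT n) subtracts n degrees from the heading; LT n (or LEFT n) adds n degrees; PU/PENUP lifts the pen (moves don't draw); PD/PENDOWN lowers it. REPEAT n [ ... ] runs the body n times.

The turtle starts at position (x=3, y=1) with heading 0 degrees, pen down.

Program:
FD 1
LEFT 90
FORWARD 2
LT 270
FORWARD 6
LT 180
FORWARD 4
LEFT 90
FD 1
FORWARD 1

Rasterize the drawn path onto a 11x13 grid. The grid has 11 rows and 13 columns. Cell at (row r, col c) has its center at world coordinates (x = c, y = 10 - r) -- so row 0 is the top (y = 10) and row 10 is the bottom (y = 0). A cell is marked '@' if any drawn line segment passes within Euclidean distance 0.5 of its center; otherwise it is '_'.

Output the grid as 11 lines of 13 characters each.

Segment 0: (3,1) -> (4,1)
Segment 1: (4,1) -> (4,3)
Segment 2: (4,3) -> (10,3)
Segment 3: (10,3) -> (6,3)
Segment 4: (6,3) -> (6,2)
Segment 5: (6,2) -> (6,1)

Answer: _____________
_____________
_____________
_____________
_____________
_____________
_____________
____@@@@@@@__
____@_@______
___@@_@______
_____________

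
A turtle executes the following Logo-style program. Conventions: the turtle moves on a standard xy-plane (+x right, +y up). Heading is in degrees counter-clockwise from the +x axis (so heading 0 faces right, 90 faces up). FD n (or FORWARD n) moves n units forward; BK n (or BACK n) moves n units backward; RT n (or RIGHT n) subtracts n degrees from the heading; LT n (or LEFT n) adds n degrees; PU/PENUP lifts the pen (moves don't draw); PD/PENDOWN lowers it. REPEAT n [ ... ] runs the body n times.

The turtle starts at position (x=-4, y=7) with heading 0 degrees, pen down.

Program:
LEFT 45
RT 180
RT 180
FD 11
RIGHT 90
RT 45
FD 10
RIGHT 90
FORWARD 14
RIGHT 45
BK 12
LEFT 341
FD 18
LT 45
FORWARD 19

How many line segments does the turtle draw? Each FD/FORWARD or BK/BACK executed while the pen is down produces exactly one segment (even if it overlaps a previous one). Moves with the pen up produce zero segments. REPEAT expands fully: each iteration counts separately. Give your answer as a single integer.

Answer: 6

Derivation:
Executing turtle program step by step:
Start: pos=(-4,7), heading=0, pen down
LT 45: heading 0 -> 45
RT 180: heading 45 -> 225
RT 180: heading 225 -> 45
FD 11: (-4,7) -> (3.778,14.778) [heading=45, draw]
RT 90: heading 45 -> 315
RT 45: heading 315 -> 270
FD 10: (3.778,14.778) -> (3.778,4.778) [heading=270, draw]
RT 90: heading 270 -> 180
FD 14: (3.778,4.778) -> (-10.222,4.778) [heading=180, draw]
RT 45: heading 180 -> 135
BK 12: (-10.222,4.778) -> (-1.737,-3.707) [heading=135, draw]
LT 341: heading 135 -> 116
FD 18: (-1.737,-3.707) -> (-9.627,12.471) [heading=116, draw]
LT 45: heading 116 -> 161
FD 19: (-9.627,12.471) -> (-27.592,18.657) [heading=161, draw]
Final: pos=(-27.592,18.657), heading=161, 6 segment(s) drawn
Segments drawn: 6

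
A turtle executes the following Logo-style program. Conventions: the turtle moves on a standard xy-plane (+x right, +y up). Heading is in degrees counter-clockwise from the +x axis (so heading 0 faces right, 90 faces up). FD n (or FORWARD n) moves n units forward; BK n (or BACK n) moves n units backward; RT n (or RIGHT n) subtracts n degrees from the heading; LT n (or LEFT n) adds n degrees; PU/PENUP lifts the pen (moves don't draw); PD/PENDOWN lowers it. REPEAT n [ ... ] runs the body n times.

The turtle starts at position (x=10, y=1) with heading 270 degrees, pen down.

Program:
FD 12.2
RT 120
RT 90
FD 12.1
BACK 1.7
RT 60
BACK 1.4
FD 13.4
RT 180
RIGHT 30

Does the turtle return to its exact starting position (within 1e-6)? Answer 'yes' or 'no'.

Answer: no

Derivation:
Executing turtle program step by step:
Start: pos=(10,1), heading=270, pen down
FD 12.2: (10,1) -> (10,-11.2) [heading=270, draw]
RT 120: heading 270 -> 150
RT 90: heading 150 -> 60
FD 12.1: (10,-11.2) -> (16.05,-0.721) [heading=60, draw]
BK 1.7: (16.05,-0.721) -> (15.2,-2.193) [heading=60, draw]
RT 60: heading 60 -> 0
BK 1.4: (15.2,-2.193) -> (13.8,-2.193) [heading=0, draw]
FD 13.4: (13.8,-2.193) -> (27.2,-2.193) [heading=0, draw]
RT 180: heading 0 -> 180
RT 30: heading 180 -> 150
Final: pos=(27.2,-2.193), heading=150, 5 segment(s) drawn

Start position: (10, 1)
Final position: (27.2, -2.193)
Distance = 17.494; >= 1e-6 -> NOT closed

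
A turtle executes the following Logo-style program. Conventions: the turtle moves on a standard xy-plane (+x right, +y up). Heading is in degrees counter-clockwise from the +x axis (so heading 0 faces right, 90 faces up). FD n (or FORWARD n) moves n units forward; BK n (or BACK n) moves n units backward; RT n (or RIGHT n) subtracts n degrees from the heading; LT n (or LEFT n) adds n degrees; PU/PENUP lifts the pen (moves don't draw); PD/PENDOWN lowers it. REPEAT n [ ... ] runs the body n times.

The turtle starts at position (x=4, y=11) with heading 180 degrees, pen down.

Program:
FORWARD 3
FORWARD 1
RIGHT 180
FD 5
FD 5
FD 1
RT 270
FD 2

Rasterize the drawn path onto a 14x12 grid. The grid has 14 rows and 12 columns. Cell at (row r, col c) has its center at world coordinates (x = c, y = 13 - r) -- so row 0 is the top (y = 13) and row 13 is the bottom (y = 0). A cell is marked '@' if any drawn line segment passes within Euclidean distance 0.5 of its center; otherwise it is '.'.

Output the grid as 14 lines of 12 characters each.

Answer: ...........@
...........@
@@@@@@@@@@@@
............
............
............
............
............
............
............
............
............
............
............

Derivation:
Segment 0: (4,11) -> (1,11)
Segment 1: (1,11) -> (0,11)
Segment 2: (0,11) -> (5,11)
Segment 3: (5,11) -> (10,11)
Segment 4: (10,11) -> (11,11)
Segment 5: (11,11) -> (11,13)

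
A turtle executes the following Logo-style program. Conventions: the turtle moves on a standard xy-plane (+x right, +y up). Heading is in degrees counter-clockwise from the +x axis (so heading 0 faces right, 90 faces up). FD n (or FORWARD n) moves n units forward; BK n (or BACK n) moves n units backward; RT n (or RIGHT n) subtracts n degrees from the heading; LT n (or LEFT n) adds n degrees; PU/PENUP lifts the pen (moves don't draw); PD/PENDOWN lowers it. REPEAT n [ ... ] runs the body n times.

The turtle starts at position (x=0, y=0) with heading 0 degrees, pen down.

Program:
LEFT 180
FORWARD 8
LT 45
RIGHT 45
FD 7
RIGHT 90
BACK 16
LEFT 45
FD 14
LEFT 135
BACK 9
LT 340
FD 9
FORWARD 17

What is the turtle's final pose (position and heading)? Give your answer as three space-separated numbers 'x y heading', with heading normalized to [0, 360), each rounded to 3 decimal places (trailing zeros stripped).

Executing turtle program step by step:
Start: pos=(0,0), heading=0, pen down
LT 180: heading 0 -> 180
FD 8: (0,0) -> (-8,0) [heading=180, draw]
LT 45: heading 180 -> 225
RT 45: heading 225 -> 180
FD 7: (-8,0) -> (-15,0) [heading=180, draw]
RT 90: heading 180 -> 90
BK 16: (-15,0) -> (-15,-16) [heading=90, draw]
LT 45: heading 90 -> 135
FD 14: (-15,-16) -> (-24.899,-6.101) [heading=135, draw]
LT 135: heading 135 -> 270
BK 9: (-24.899,-6.101) -> (-24.899,2.899) [heading=270, draw]
LT 340: heading 270 -> 250
FD 9: (-24.899,2.899) -> (-27.978,-5.558) [heading=250, draw]
FD 17: (-27.978,-5.558) -> (-33.792,-21.533) [heading=250, draw]
Final: pos=(-33.792,-21.533), heading=250, 7 segment(s) drawn

Answer: -33.792 -21.533 250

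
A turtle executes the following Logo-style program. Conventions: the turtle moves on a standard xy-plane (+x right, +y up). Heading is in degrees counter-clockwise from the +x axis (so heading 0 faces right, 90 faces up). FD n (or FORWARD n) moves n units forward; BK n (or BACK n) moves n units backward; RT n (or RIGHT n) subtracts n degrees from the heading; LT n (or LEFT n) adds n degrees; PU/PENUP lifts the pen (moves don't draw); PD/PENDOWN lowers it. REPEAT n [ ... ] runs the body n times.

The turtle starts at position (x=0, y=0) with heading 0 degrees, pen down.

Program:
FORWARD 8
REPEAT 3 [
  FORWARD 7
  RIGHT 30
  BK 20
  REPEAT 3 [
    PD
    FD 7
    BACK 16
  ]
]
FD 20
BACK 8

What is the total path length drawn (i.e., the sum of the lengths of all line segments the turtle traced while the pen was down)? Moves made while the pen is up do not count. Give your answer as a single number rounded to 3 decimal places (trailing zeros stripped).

Executing turtle program step by step:
Start: pos=(0,0), heading=0, pen down
FD 8: (0,0) -> (8,0) [heading=0, draw]
REPEAT 3 [
  -- iteration 1/3 --
  FD 7: (8,0) -> (15,0) [heading=0, draw]
  RT 30: heading 0 -> 330
  BK 20: (15,0) -> (-2.321,10) [heading=330, draw]
  REPEAT 3 [
    -- iteration 1/3 --
    PD: pen down
    FD 7: (-2.321,10) -> (3.742,6.5) [heading=330, draw]
    BK 16: (3.742,6.5) -> (-10.115,14.5) [heading=330, draw]
    -- iteration 2/3 --
    PD: pen down
    FD 7: (-10.115,14.5) -> (-4.053,11) [heading=330, draw]
    BK 16: (-4.053,11) -> (-17.909,19) [heading=330, draw]
    -- iteration 3/3 --
    PD: pen down
    FD 7: (-17.909,19) -> (-11.847,15.5) [heading=330, draw]
    BK 16: (-11.847,15.5) -> (-25.703,23.5) [heading=330, draw]
  ]
  -- iteration 2/3 --
  FD 7: (-25.703,23.5) -> (-19.641,20) [heading=330, draw]
  RT 30: heading 330 -> 300
  BK 20: (-19.641,20) -> (-29.641,37.321) [heading=300, draw]
  REPEAT 3 [
    -- iteration 1/3 --
    PD: pen down
    FD 7: (-29.641,37.321) -> (-26.141,31.258) [heading=300, draw]
    BK 16: (-26.141,31.258) -> (-34.141,45.115) [heading=300, draw]
    -- iteration 2/3 --
    PD: pen down
    FD 7: (-34.141,45.115) -> (-30.641,39.053) [heading=300, draw]
    BK 16: (-30.641,39.053) -> (-38.641,52.909) [heading=300, draw]
    -- iteration 3/3 --
    PD: pen down
    FD 7: (-38.641,52.909) -> (-35.141,46.847) [heading=300, draw]
    BK 16: (-35.141,46.847) -> (-43.141,60.703) [heading=300, draw]
  ]
  -- iteration 3/3 --
  FD 7: (-43.141,60.703) -> (-39.641,54.641) [heading=300, draw]
  RT 30: heading 300 -> 270
  BK 20: (-39.641,54.641) -> (-39.641,74.641) [heading=270, draw]
  REPEAT 3 [
    -- iteration 1/3 --
    PD: pen down
    FD 7: (-39.641,74.641) -> (-39.641,67.641) [heading=270, draw]
    BK 16: (-39.641,67.641) -> (-39.641,83.641) [heading=270, draw]
    -- iteration 2/3 --
    PD: pen down
    FD 7: (-39.641,83.641) -> (-39.641,76.641) [heading=270, draw]
    BK 16: (-39.641,76.641) -> (-39.641,92.641) [heading=270, draw]
    -- iteration 3/3 --
    PD: pen down
    FD 7: (-39.641,92.641) -> (-39.641,85.641) [heading=270, draw]
    BK 16: (-39.641,85.641) -> (-39.641,101.641) [heading=270, draw]
  ]
]
FD 20: (-39.641,101.641) -> (-39.641,81.641) [heading=270, draw]
BK 8: (-39.641,81.641) -> (-39.641,89.641) [heading=270, draw]
Final: pos=(-39.641,89.641), heading=270, 27 segment(s) drawn

Segment lengths:
  seg 1: (0,0) -> (8,0), length = 8
  seg 2: (8,0) -> (15,0), length = 7
  seg 3: (15,0) -> (-2.321,10), length = 20
  seg 4: (-2.321,10) -> (3.742,6.5), length = 7
  seg 5: (3.742,6.5) -> (-10.115,14.5), length = 16
  seg 6: (-10.115,14.5) -> (-4.053,11), length = 7
  seg 7: (-4.053,11) -> (-17.909,19), length = 16
  seg 8: (-17.909,19) -> (-11.847,15.5), length = 7
  seg 9: (-11.847,15.5) -> (-25.703,23.5), length = 16
  seg 10: (-25.703,23.5) -> (-19.641,20), length = 7
  seg 11: (-19.641,20) -> (-29.641,37.321), length = 20
  seg 12: (-29.641,37.321) -> (-26.141,31.258), length = 7
  seg 13: (-26.141,31.258) -> (-34.141,45.115), length = 16
  seg 14: (-34.141,45.115) -> (-30.641,39.053), length = 7
  seg 15: (-30.641,39.053) -> (-38.641,52.909), length = 16
  seg 16: (-38.641,52.909) -> (-35.141,46.847), length = 7
  seg 17: (-35.141,46.847) -> (-43.141,60.703), length = 16
  seg 18: (-43.141,60.703) -> (-39.641,54.641), length = 7
  seg 19: (-39.641,54.641) -> (-39.641,74.641), length = 20
  seg 20: (-39.641,74.641) -> (-39.641,67.641), length = 7
  seg 21: (-39.641,67.641) -> (-39.641,83.641), length = 16
  seg 22: (-39.641,83.641) -> (-39.641,76.641), length = 7
  seg 23: (-39.641,76.641) -> (-39.641,92.641), length = 16
  seg 24: (-39.641,92.641) -> (-39.641,85.641), length = 7
  seg 25: (-39.641,85.641) -> (-39.641,101.641), length = 16
  seg 26: (-39.641,101.641) -> (-39.641,81.641), length = 20
  seg 27: (-39.641,81.641) -> (-39.641,89.641), length = 8
Total = 324

Answer: 324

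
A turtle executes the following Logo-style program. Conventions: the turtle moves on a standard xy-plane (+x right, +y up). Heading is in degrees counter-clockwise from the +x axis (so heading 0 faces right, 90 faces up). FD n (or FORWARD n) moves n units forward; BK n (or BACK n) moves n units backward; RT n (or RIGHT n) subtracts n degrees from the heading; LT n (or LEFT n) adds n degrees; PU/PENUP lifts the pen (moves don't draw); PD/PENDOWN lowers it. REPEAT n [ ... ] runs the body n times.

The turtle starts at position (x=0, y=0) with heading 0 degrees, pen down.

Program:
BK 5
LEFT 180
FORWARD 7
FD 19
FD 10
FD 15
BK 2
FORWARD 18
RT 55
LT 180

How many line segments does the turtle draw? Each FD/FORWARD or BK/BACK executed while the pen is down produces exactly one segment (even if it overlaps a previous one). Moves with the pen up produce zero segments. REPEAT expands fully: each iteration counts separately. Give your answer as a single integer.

Executing turtle program step by step:
Start: pos=(0,0), heading=0, pen down
BK 5: (0,0) -> (-5,0) [heading=0, draw]
LT 180: heading 0 -> 180
FD 7: (-5,0) -> (-12,0) [heading=180, draw]
FD 19: (-12,0) -> (-31,0) [heading=180, draw]
FD 10: (-31,0) -> (-41,0) [heading=180, draw]
FD 15: (-41,0) -> (-56,0) [heading=180, draw]
BK 2: (-56,0) -> (-54,0) [heading=180, draw]
FD 18: (-54,0) -> (-72,0) [heading=180, draw]
RT 55: heading 180 -> 125
LT 180: heading 125 -> 305
Final: pos=(-72,0), heading=305, 7 segment(s) drawn
Segments drawn: 7

Answer: 7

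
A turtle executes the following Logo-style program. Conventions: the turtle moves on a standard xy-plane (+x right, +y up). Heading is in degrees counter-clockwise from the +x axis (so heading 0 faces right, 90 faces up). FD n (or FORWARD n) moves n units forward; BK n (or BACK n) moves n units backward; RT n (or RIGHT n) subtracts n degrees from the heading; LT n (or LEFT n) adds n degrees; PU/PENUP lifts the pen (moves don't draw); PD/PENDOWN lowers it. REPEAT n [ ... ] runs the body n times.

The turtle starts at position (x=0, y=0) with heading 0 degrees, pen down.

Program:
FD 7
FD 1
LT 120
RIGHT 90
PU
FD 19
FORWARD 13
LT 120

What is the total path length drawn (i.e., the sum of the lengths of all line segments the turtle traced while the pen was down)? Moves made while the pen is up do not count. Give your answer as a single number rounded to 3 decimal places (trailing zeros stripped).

Executing turtle program step by step:
Start: pos=(0,0), heading=0, pen down
FD 7: (0,0) -> (7,0) [heading=0, draw]
FD 1: (7,0) -> (8,0) [heading=0, draw]
LT 120: heading 0 -> 120
RT 90: heading 120 -> 30
PU: pen up
FD 19: (8,0) -> (24.454,9.5) [heading=30, move]
FD 13: (24.454,9.5) -> (35.713,16) [heading=30, move]
LT 120: heading 30 -> 150
Final: pos=(35.713,16), heading=150, 2 segment(s) drawn

Segment lengths:
  seg 1: (0,0) -> (7,0), length = 7
  seg 2: (7,0) -> (8,0), length = 1
Total = 8

Answer: 8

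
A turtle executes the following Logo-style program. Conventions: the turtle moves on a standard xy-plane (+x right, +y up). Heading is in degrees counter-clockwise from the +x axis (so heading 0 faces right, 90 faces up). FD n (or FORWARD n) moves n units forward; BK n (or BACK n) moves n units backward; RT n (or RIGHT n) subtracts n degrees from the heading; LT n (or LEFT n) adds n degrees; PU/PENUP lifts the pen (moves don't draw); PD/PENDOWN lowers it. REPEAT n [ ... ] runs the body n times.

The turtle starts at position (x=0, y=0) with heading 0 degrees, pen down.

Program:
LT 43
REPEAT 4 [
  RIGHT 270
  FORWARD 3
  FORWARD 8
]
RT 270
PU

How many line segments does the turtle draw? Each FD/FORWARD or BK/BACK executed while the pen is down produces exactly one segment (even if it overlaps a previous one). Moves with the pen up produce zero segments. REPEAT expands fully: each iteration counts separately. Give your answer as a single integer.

Executing turtle program step by step:
Start: pos=(0,0), heading=0, pen down
LT 43: heading 0 -> 43
REPEAT 4 [
  -- iteration 1/4 --
  RT 270: heading 43 -> 133
  FD 3: (0,0) -> (-2.046,2.194) [heading=133, draw]
  FD 8: (-2.046,2.194) -> (-7.502,8.045) [heading=133, draw]
  -- iteration 2/4 --
  RT 270: heading 133 -> 223
  FD 3: (-7.502,8.045) -> (-9.696,5.999) [heading=223, draw]
  FD 8: (-9.696,5.999) -> (-15.547,0.543) [heading=223, draw]
  -- iteration 3/4 --
  RT 270: heading 223 -> 313
  FD 3: (-15.547,0.543) -> (-13.501,-1.651) [heading=313, draw]
  FD 8: (-13.501,-1.651) -> (-8.045,-7.502) [heading=313, draw]
  -- iteration 4/4 --
  RT 270: heading 313 -> 43
  FD 3: (-8.045,-7.502) -> (-5.851,-5.456) [heading=43, draw]
  FD 8: (-5.851,-5.456) -> (0,0) [heading=43, draw]
]
RT 270: heading 43 -> 133
PU: pen up
Final: pos=(0,0), heading=133, 8 segment(s) drawn
Segments drawn: 8

Answer: 8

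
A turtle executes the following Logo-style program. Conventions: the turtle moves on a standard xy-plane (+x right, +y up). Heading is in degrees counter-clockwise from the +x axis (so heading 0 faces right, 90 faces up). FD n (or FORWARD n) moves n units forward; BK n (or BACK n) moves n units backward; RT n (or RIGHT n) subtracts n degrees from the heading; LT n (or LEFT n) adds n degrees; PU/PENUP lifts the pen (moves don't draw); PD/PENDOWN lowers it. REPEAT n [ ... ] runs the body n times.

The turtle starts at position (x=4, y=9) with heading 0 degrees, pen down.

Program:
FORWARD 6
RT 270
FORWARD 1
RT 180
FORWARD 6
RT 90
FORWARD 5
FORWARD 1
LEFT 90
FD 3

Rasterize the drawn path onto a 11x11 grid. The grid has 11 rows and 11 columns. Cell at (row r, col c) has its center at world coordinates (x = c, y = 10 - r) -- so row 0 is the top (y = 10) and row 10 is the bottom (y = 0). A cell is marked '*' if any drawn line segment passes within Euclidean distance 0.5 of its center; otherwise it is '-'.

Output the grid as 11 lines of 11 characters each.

Segment 0: (4,9) -> (10,9)
Segment 1: (10,9) -> (10,10)
Segment 2: (10,10) -> (10,4)
Segment 3: (10,4) -> (5,4)
Segment 4: (5,4) -> (4,4)
Segment 5: (4,4) -> (4,1)

Answer: ----------*
----*******
----------*
----------*
----------*
----------*
----*******
----*------
----*------
----*------
-----------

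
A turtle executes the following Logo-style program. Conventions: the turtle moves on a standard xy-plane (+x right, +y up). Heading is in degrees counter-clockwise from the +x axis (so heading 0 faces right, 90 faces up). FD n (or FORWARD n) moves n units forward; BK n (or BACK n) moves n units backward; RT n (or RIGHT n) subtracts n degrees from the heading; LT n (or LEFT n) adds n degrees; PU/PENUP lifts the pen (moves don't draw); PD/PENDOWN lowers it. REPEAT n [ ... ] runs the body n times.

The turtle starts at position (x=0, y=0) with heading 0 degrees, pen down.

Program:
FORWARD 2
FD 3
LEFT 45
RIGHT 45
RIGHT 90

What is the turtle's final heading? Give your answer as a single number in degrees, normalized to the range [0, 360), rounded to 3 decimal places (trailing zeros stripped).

Executing turtle program step by step:
Start: pos=(0,0), heading=0, pen down
FD 2: (0,0) -> (2,0) [heading=0, draw]
FD 3: (2,0) -> (5,0) [heading=0, draw]
LT 45: heading 0 -> 45
RT 45: heading 45 -> 0
RT 90: heading 0 -> 270
Final: pos=(5,0), heading=270, 2 segment(s) drawn

Answer: 270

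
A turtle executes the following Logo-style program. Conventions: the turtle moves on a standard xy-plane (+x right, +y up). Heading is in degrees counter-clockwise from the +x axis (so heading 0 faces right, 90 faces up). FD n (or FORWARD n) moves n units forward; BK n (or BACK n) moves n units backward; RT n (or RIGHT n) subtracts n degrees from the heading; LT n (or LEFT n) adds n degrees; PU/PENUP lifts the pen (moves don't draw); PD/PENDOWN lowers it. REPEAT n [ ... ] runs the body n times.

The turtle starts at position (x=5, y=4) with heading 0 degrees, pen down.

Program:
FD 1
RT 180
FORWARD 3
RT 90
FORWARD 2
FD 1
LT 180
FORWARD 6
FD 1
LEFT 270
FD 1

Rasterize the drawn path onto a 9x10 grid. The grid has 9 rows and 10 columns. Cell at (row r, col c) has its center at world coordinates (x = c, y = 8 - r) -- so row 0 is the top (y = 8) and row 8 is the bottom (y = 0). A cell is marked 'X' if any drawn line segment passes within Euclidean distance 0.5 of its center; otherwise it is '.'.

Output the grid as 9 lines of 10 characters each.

Segment 0: (5,4) -> (6,4)
Segment 1: (6,4) -> (3,4)
Segment 2: (3,4) -> (3,6)
Segment 3: (3,6) -> (3,7)
Segment 4: (3,7) -> (3,1)
Segment 5: (3,1) -> (3,0)
Segment 6: (3,0) -> (2,0)

Answer: ..........
...X......
...X......
...X......
...XXXX...
...X......
...X......
...X......
..XX......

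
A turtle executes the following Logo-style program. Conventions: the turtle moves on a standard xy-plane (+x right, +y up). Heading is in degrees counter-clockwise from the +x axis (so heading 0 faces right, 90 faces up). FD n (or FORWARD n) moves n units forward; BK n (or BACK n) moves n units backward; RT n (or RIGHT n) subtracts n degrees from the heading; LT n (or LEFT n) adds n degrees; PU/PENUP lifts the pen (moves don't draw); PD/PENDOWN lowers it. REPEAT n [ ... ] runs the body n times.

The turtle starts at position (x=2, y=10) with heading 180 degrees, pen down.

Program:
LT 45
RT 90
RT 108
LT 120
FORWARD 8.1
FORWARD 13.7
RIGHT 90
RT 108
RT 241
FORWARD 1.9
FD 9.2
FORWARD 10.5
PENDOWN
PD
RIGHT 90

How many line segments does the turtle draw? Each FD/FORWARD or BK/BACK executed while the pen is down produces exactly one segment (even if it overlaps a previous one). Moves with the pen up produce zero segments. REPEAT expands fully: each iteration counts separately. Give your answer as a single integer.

Answer: 5

Derivation:
Executing turtle program step by step:
Start: pos=(2,10), heading=180, pen down
LT 45: heading 180 -> 225
RT 90: heading 225 -> 135
RT 108: heading 135 -> 27
LT 120: heading 27 -> 147
FD 8.1: (2,10) -> (-4.793,14.412) [heading=147, draw]
FD 13.7: (-4.793,14.412) -> (-16.283,21.873) [heading=147, draw]
RT 90: heading 147 -> 57
RT 108: heading 57 -> 309
RT 241: heading 309 -> 68
FD 1.9: (-16.283,21.873) -> (-15.571,23.635) [heading=68, draw]
FD 9.2: (-15.571,23.635) -> (-12.125,32.165) [heading=68, draw]
FD 10.5: (-12.125,32.165) -> (-8.192,41.9) [heading=68, draw]
PD: pen down
PD: pen down
RT 90: heading 68 -> 338
Final: pos=(-8.192,41.9), heading=338, 5 segment(s) drawn
Segments drawn: 5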